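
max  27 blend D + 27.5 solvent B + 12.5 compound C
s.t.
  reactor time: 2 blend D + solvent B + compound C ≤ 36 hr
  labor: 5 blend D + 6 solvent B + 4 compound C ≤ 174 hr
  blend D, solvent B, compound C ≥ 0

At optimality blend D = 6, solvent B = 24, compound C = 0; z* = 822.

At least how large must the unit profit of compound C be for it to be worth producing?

19.5

At the optimum: reactor time uses 36 of 36 (binding); labor uses 174 of 174 (binding).
From A_Bᵀ y = c: 2·y_reactor time + 5·y_labor = 27; 1·y_reactor time + 6·y_labor = 27.5.
This yields shadow prices y_reactor time = 3.5, y_labor = 4.
compound C enters the basis when its profit ≥ yᵀa₃ = 3.5·1 + 4·4 = 19.5.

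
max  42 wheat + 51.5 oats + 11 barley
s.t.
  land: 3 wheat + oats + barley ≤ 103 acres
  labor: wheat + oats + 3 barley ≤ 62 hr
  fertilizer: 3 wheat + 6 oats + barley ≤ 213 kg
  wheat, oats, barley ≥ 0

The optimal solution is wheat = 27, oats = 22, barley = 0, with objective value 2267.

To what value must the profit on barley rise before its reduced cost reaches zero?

At the optimum: land uses 103 of 103 (binding); labor uses 49 of 62 (slack = 13); fertilizer uses 213 of 213 (binding).
Slack constraints have shadow price 0 (complementary slackness).
The binding rows give the dual system: 3·y_land + 3·y_fertilizer = 42 and 1·y_land + 6·y_fertilizer = 51.5.
Solving: y_land = 6.5, y_fertilizer = 7.5.
barley enters the basis when its profit ≥ yᵀa₃ = 6.5·1 + 7.5·1 = 14.

14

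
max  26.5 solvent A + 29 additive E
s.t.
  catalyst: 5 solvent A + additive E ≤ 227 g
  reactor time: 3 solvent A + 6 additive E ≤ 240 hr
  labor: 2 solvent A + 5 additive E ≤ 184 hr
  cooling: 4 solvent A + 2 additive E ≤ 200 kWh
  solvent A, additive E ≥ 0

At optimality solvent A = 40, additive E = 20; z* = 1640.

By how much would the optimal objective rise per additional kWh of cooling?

4

Binding: reactor time and cooling. Non-binding: catalyst (7 unused), labor (4 unused).
Since catalyst, labor are not tight, their duals are 0.
From A_Bᵀ y = c: 3·y_reactor time + 4·y_cooling = 26.5; 6·y_reactor time + 2·y_cooling = 29.
→ y_reactor time = 3.5 and y_cooling = 4.
Shadow price of cooling = 4.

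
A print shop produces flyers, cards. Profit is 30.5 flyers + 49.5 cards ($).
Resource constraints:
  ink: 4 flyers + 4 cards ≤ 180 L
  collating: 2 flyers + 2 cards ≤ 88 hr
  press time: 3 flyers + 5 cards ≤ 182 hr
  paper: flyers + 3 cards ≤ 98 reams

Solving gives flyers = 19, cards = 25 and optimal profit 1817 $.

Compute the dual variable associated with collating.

At the optimum: ink uses 176 of 180 (slack = 4); collating uses 88 of 88 (binding); press time uses 182 of 182 (binding); paper uses 94 of 98 (slack = 4).
By complementary slackness, y = 0 for the non-binding constraints.
Dual feasibility on the basic columns requires 2·y_collating + 3·y_press time = 30.5, 2·y_collating + 5·y_press time = 49.5.
Solving: y_collating = 1, y_press time = 9.5.
Shadow price of collating = 1.

1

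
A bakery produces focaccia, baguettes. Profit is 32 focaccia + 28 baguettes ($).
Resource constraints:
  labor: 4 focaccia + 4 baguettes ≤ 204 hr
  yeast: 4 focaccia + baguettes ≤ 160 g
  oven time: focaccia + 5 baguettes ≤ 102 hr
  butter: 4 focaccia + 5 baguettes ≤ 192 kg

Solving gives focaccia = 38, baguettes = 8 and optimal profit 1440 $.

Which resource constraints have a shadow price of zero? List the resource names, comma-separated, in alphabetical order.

labor, oven time

labor: 184/204 (slack 20)
yeast: 160/160 (binding)
oven time: 78/102 (slack 24)
butter: 192/192 (binding)
By complementary slackness, a constraint with positive slack has shadow price 0 → labor, oven time.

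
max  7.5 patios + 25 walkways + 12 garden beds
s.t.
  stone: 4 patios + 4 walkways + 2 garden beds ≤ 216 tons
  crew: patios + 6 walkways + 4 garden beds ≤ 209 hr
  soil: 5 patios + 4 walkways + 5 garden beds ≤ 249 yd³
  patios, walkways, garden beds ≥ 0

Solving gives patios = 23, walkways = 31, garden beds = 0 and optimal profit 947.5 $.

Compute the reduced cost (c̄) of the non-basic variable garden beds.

Check each constraint at x*: stone 216/216 (tight); crew 209/209 (tight); soil 239/249 (slack 10).
Since soil is not tight, its dual is 0.
From A_Bᵀ y = c: 4·y_stone + 1·y_crew = 7.5; 4·y_stone + 6·y_crew = 25.
→ y_stone = 1 and y_crew = 3.5.
Reduced cost of garden beds: c₃ − yᵀa₃ = 12 − (1·2 + 3.5·4) = 12 − 16 = -4.

-4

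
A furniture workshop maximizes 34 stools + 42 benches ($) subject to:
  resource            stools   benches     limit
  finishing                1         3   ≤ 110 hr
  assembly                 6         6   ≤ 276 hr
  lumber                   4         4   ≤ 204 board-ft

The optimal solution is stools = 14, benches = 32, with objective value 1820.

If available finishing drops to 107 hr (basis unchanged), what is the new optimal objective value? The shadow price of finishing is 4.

Δb = -3, so new z* = 1820 + (4)·(-3) = 1820 − 12 = 1808.

1808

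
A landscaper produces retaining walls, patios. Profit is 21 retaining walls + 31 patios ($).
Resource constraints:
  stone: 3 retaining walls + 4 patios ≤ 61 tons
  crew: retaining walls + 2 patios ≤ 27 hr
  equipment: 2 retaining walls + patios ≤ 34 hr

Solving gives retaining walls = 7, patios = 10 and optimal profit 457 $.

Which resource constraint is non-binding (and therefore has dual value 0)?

equipment

stone: 61/61 (binding)
crew: 27/27 (binding)
equipment: 24/34 (slack 10)
By complementary slackness, a constraint with positive slack has shadow price 0 → equipment.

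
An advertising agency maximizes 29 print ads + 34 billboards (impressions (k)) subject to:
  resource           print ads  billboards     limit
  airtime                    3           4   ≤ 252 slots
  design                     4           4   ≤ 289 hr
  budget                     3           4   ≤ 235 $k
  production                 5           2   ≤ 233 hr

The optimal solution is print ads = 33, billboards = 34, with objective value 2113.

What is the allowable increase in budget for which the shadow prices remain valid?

17

Binding constraints: budget, production. The basis is B = [[3,4],[5,2]] with det -14.
Per unit increase in budget, x* moves by d = (-0.1429, 0.3571).
The basis stays optimal until airtime becomes binding; allowable increase = 17 $k.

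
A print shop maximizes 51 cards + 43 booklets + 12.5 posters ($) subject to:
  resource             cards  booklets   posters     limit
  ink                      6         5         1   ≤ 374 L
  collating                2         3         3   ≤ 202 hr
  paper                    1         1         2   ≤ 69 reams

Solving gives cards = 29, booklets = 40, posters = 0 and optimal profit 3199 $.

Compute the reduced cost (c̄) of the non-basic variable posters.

Binding: ink and paper. Non-binding: collating (24 unused).
By complementary slackness, y = 0 for the non-binding constraint.
From A_Bᵀ y = c: 6·y_ink + 1·y_paper = 51; 5·y_ink + 1·y_paper = 43.
→ y_ink = 8 and y_paper = 3.
Reduced cost of posters: c₃ − yᵀa₃ = 12.5 − (8·1 + 3·2) = 12.5 − 14 = -1.5.

-1.5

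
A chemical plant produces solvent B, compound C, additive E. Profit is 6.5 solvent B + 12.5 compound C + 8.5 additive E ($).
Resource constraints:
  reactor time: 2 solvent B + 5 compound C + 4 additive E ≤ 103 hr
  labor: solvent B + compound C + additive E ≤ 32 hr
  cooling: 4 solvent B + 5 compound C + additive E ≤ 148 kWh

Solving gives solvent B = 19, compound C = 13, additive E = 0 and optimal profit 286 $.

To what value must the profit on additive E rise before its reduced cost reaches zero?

Binding: reactor time and labor. Non-binding: cooling (7 unused).
Slack constraints have shadow price 0 (complementary slackness).
The binding rows give the dual system: 2·y_reactor time + 1·y_labor = 6.5 and 5·y_reactor time + 1·y_labor = 12.5.
Solving: y_reactor time = 2, y_labor = 2.5.
additive E enters the basis when its profit ≥ yᵀa₃ = 2·4 + 2.5·1 = 10.5.

10.5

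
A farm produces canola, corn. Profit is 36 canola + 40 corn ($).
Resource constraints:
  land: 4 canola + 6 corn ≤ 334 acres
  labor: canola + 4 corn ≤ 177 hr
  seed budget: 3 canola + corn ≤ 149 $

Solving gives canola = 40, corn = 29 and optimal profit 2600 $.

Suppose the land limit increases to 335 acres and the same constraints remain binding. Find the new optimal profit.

Binding: land and seed budget. Non-binding: labor (21 unused).
By complementary slackness, y = 0 for the non-binding constraint.
From A_Bᵀ y = c: 4·y_land + 3·y_seed budget = 36; 6·y_land + 1·y_seed budget = 40.
Solving: y_land = 6, y_seed budget = 4.
Δz = y_land·Δb = 6 × (1) = 6, so new z* = 2600 + 6 = 2606.

2606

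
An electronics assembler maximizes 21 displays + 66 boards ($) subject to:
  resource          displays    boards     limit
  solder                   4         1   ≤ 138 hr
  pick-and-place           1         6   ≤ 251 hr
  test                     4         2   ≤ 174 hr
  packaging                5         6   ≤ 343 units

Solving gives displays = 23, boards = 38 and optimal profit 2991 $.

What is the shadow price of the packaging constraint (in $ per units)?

2.5

Binding: pick-and-place and packaging. Non-binding: solder (8 unused), test (6 unused).
Since solder, test are not tight, their duals are 0.
The binding rows give the dual system: 1·y_pick-and-place + 5·y_packaging = 21 and 6·y_pick-and-place + 6·y_packaging = 66.
Solving: y_pick-and-place = 8.5, y_packaging = 2.5.
Shadow price of packaging = 2.5.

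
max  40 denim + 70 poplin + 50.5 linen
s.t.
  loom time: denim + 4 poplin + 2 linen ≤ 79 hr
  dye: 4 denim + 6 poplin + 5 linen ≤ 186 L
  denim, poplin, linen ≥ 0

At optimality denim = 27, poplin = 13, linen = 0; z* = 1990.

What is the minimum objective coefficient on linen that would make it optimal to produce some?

Both loom time and dye are binding at x*.
The binding rows give the dual system: 1·y_loom time + 4·y_dye = 40 and 4·y_loom time + 6·y_dye = 70.
This yields shadow prices y_loom time = 4, y_dye = 9.
linen enters the basis when its profit ≥ yᵀa₃ = 4·2 + 9·5 = 53.

53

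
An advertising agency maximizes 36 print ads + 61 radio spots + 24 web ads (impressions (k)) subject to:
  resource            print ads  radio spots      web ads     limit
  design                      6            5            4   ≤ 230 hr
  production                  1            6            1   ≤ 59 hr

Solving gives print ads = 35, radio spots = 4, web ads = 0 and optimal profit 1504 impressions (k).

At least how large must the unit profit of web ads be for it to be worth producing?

Check each constraint at x*: design 230/230 (tight); production 59/59 (tight).
Dual feasibility on the basic columns requires 6·y_design + 1·y_production = 36, 5·y_design + 6·y_production = 61.
Solving: y_design = 5, y_production = 6.
web ads enters the basis when its profit ≥ yᵀa₃ = 5·4 + 6·1 = 26.

26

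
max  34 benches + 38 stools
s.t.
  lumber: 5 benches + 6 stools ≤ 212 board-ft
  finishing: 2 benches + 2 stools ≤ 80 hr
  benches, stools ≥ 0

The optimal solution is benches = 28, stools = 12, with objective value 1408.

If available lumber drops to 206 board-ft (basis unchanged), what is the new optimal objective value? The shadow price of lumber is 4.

1384

Δb = -6, so new z* = 1408 + (4)·(-6) = 1408 − 24 = 1384.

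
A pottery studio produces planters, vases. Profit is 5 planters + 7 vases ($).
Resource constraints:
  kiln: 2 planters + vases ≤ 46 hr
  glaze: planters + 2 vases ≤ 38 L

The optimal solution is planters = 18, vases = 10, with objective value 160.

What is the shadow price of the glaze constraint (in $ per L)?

Both kiln and glaze are binding at x*.
Dual feasibility on the basic columns requires 2·y_kiln + 1·y_glaze = 5, 1·y_kiln + 2·y_glaze = 7.
This yields shadow prices y_kiln = 1, y_glaze = 3.
Shadow price of glaze = 3.

3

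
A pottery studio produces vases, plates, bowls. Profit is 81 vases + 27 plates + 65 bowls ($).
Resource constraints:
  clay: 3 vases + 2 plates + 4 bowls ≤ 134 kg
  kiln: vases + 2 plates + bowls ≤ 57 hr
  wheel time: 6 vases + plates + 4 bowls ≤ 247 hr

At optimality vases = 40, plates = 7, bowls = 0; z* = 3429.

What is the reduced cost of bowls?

Binding: clay and wheel time. Non-binding: kiln (3 unused).
Slack constraints have shadow price 0 (complementary slackness).
The binding rows give the dual system: 3·y_clay + 6·y_wheel time = 81 and 2·y_clay + 1·y_wheel time = 27.
This yields shadow prices y_clay = 9, y_wheel time = 9.
Reduced cost of bowls: c₃ − yᵀa₃ = 65 − (9·4 + 9·4) = 65 − 72 = -7.

-7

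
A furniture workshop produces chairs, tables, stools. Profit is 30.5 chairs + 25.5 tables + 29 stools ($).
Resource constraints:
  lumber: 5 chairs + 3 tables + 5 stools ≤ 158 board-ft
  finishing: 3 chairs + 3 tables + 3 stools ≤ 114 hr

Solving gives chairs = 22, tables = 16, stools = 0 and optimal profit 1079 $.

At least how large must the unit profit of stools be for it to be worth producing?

30.5

Check each constraint at x*: lumber 158/158 (tight); finishing 114/114 (tight).
The binding rows give the dual system: 5·y_lumber + 3·y_finishing = 30.5 and 3·y_lumber + 3·y_finishing = 25.5.
This yields shadow prices y_lumber = 2.5, y_finishing = 6.
stools enters the basis when its profit ≥ yᵀa₃ = 2.5·5 + 6·3 = 30.5.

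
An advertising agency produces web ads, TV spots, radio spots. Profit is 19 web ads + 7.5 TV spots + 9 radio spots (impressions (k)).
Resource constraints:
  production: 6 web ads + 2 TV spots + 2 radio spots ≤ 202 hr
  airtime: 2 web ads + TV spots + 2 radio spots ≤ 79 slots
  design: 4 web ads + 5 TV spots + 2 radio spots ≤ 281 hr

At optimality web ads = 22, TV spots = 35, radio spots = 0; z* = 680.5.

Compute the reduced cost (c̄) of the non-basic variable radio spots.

-2

Binding: production and airtime. Non-binding: design (18 unused).
Since design is not tight, its dual is 0.
Dual feasibility on the basic columns requires 6·y_production + 2·y_airtime = 19, 2·y_production + 1·y_airtime = 7.5.
→ y_production = 2 and y_airtime = 3.5.
Reduced cost of radio spots: c₃ − yᵀa₃ = 9 − (2·2 + 3.5·2) = 9 − 11 = -2.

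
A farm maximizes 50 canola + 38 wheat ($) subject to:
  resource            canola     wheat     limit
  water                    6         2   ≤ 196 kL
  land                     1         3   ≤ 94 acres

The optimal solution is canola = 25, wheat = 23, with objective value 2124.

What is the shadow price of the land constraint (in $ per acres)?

8

Both water and land are binding at x*.
From A_Bᵀ y = c: 6·y_water + 1·y_land = 50; 2·y_water + 3·y_land = 38.
This yields shadow prices y_water = 7, y_land = 8.
Shadow price of land = 8.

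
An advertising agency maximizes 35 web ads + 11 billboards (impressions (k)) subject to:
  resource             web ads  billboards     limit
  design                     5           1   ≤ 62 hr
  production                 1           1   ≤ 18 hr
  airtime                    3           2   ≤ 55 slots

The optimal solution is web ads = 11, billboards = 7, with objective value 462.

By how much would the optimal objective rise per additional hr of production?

At the optimum: design uses 62 of 62 (binding); production uses 18 of 18 (binding); airtime uses 47 of 55 (slack = 8).
By complementary slackness, y = 0 for the non-binding constraint.
Dual feasibility on the basic columns requires 5·y_design + 1·y_production = 35, 1·y_design + 1·y_production = 11.
This yields shadow prices y_design = 6, y_production = 5.
Shadow price of production = 5.

5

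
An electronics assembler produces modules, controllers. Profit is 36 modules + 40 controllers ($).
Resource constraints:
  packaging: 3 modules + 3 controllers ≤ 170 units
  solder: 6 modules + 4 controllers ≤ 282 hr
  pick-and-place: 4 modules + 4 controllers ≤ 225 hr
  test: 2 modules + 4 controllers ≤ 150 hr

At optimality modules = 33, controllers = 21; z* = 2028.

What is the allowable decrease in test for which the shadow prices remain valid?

56

Binding constraints: solder, test. The basis is B = [[6,4],[2,4]] with det 16.
Per unit decrease in test, x* moves by d = (0.25, -0.375).
The basis stays optimal until controllers reaches 0; allowable decrease = 56 hr.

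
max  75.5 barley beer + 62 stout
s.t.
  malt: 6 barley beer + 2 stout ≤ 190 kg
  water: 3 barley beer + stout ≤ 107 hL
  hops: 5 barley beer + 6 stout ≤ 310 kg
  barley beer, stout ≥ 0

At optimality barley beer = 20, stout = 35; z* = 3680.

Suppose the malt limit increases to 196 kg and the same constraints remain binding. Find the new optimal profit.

3713

Check each constraint at x*: malt 190/190 (tight); water 95/107 (slack 12); hops 310/310 (tight).
Since water is not tight, its dual is 0.
The binding rows give the dual system: 6·y_malt + 5·y_hops = 75.5 and 2·y_malt + 6·y_hops = 62.
→ y_malt = 5.5 and y_hops = 8.5.
Δz = y_malt·Δb = 5.5 × (6) = 33, so new z* = 3680 + 33 = 3713.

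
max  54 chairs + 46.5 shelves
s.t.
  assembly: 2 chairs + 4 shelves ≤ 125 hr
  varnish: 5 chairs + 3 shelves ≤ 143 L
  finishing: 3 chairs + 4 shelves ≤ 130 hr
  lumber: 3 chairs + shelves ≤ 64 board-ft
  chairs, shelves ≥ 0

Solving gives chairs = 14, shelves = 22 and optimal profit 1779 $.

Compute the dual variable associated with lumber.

Check each constraint at x*: assembly 116/125 (slack 9); varnish 136/143 (slack 7); finishing 130/130 (tight); lumber 64/64 (tight).
By complementary slackness, y = 0 for the non-binding constraints.
Dual feasibility on the basic columns requires 3·y_finishing + 3·y_lumber = 54, 4·y_finishing + 1·y_lumber = 46.5.
Solving: y_finishing = 9.5, y_lumber = 8.5.
Shadow price of lumber = 8.5.

8.5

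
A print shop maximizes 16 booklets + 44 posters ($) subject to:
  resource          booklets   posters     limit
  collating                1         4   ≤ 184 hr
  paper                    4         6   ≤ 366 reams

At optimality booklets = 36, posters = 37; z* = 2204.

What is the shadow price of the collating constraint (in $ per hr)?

At the optimum: collating uses 184 of 184 (binding); paper uses 366 of 366 (binding).
Dual feasibility on the basic columns requires 1·y_collating + 4·y_paper = 16, 4·y_collating + 6·y_paper = 44.
Solving: y_collating = 8, y_paper = 2.
Shadow price of collating = 8.

8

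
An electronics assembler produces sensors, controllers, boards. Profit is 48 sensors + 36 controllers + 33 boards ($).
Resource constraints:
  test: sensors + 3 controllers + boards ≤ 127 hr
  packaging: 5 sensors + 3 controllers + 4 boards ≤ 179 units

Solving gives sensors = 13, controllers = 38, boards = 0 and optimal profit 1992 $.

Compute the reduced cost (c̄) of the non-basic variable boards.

-6

At the optimum: test uses 127 of 127 (binding); packaging uses 179 of 179 (binding).
The binding rows give the dual system: 1·y_test + 5·y_packaging = 48 and 3·y_test + 3·y_packaging = 36.
This yields shadow prices y_test = 3, y_packaging = 9.
Reduced cost of boards: c₃ − yᵀa₃ = 33 − (3·1 + 9·4) = 33 − 39 = -6.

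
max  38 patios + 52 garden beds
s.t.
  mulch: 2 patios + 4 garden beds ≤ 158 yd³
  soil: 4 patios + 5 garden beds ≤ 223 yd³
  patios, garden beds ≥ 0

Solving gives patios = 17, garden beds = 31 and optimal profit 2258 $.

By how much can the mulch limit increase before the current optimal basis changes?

Binding constraints: mulch, soil. The basis is B = [[2,4],[4,5]] with det -6.
Per unit increase in mulch, x* moves by d = (-0.8333, 0.6667).
The basis stays optimal until patios reaches 0; allowable increase = 20.4 yd³.

20.4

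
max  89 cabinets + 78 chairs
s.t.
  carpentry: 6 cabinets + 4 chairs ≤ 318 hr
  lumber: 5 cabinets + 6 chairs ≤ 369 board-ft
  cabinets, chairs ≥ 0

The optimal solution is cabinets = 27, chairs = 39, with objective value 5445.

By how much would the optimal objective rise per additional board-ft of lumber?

Both carpentry and lumber are binding at x*.
Dual feasibility on the basic columns requires 6·y_carpentry + 5·y_lumber = 89, 4·y_carpentry + 6·y_lumber = 78.
Solving: y_carpentry = 9, y_lumber = 7.
Shadow price of lumber = 7.

7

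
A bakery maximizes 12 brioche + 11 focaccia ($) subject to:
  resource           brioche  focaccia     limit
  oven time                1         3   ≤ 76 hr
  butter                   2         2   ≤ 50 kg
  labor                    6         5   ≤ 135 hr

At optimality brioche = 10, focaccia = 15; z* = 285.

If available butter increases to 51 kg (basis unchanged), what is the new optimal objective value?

Check each constraint at x*: oven time 55/76 (slack 21); butter 50/50 (tight); labor 135/135 (tight).
Since oven time is not tight, its dual is 0.
From A_Bᵀ y = c: 2·y_butter + 6·y_labor = 12; 2·y_butter + 5·y_labor = 11.
Solving: y_butter = 3, y_labor = 1.
Δz = y_butter·Δb = 3 × (1) = 3, so new z* = 285 + 3 = 288.

288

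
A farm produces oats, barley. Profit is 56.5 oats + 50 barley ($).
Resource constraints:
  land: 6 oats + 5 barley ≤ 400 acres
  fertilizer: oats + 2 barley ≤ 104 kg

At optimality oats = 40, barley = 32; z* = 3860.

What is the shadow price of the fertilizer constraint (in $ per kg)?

2.5

At the optimum: land uses 400 of 400 (binding); fertilizer uses 104 of 104 (binding).
The binding rows give the dual system: 6·y_land + 1·y_fertilizer = 56.5 and 5·y_land + 2·y_fertilizer = 50.
→ y_land = 9 and y_fertilizer = 2.5.
Shadow price of fertilizer = 2.5.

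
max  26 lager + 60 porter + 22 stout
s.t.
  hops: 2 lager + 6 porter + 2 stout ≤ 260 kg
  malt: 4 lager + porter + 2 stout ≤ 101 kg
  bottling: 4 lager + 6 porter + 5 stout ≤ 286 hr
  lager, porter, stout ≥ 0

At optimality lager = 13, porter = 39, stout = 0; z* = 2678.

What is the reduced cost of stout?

Check each constraint at x*: hops 260/260 (tight); malt 91/101 (slack 10); bottling 286/286 (tight).
Slack constraints have shadow price 0 (complementary slackness).
The binding rows give the dual system: 2·y_hops + 4·y_bottling = 26 and 6·y_hops + 6·y_bottling = 60.
This yields shadow prices y_hops = 7, y_bottling = 3.
Reduced cost of stout: c₃ − yᵀa₃ = 22 − (7·2 + 3·5) = 22 − 29 = -7.

-7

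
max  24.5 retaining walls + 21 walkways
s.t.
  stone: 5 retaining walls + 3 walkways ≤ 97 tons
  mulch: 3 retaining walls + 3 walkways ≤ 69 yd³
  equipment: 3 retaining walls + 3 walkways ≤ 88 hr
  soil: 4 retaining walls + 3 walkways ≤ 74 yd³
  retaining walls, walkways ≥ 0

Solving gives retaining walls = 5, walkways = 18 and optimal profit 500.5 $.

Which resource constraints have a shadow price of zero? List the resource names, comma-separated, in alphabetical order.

stone: 79/97 (slack 18)
mulch: 69/69 (binding)
equipment: 69/88 (slack 19)
soil: 74/74 (binding)
By complementary slackness, a constraint with positive slack has shadow price 0 → equipment, stone.

equipment, stone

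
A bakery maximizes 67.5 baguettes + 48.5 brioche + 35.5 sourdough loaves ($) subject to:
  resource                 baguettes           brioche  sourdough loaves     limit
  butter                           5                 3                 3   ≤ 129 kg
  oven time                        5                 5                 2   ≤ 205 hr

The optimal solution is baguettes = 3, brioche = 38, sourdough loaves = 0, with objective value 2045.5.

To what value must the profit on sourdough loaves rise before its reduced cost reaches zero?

36.5

At the optimum: butter uses 129 of 129 (binding); oven time uses 205 of 205 (binding).
Dual feasibility on the basic columns requires 5·y_butter + 5·y_oven time = 67.5, 3·y_butter + 5·y_oven time = 48.5.
This yields shadow prices y_butter = 9.5, y_oven time = 4.
sourdough loaves enters the basis when its profit ≥ yᵀa₃ = 9.5·3 + 4·2 = 36.5.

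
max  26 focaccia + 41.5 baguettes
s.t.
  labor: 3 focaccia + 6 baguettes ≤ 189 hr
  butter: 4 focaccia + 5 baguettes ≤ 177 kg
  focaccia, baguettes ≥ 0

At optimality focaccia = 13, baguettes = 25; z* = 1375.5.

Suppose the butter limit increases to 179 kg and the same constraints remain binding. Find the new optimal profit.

Both labor and butter are binding at x*.
The binding rows give the dual system: 3·y_labor + 4·y_butter = 26 and 6·y_labor + 5·y_butter = 41.5.
This yields shadow prices y_labor = 4, y_butter = 3.5.
Δz = y_butter·Δb = 3.5 × (2) = 7, so new z* = 1375.5 + 7 = 1382.5.

1382.5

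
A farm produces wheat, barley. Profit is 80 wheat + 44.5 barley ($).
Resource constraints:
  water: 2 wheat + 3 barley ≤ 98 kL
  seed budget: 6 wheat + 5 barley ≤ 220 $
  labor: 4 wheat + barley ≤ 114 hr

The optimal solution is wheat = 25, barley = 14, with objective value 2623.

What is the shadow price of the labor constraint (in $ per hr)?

Binding: seed budget and labor. Non-binding: water (6 unused).
By complementary slackness, y = 0 for the non-binding constraint.
Dual feasibility on the basic columns requires 6·y_seed budget + 4·y_labor = 80, 5·y_seed budget + 1·y_labor = 44.5.
→ y_seed budget = 7 and y_labor = 9.5.
Shadow price of labor = 9.5.

9.5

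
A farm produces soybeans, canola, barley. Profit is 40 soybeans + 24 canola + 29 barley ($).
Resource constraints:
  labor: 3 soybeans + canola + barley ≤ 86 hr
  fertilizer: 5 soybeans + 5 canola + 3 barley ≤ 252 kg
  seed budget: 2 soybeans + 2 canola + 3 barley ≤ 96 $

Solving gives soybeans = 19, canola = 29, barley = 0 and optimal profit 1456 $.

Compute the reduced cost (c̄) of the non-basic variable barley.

-3

Binding: labor and seed budget. Non-binding: fertilizer (12 unused).
By complementary slackness, y = 0 for the non-binding constraint.
Dual feasibility on the basic columns requires 3·y_labor + 2·y_seed budget = 40, 1·y_labor + 2·y_seed budget = 24.
→ y_labor = 8 and y_seed budget = 8.
Reduced cost of barley: c₃ − yᵀa₃ = 29 − (8·1 + 8·3) = 29 − 32 = -3.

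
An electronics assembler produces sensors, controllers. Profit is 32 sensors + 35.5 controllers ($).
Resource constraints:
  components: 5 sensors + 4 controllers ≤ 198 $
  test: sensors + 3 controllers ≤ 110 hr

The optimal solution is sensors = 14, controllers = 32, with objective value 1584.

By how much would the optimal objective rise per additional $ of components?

Check each constraint at x*: components 198/198 (tight); test 110/110 (tight).
From A_Bᵀ y = c: 5·y_components + 1·y_test = 32; 4·y_components + 3·y_test = 35.5.
This yields shadow prices y_components = 5.5, y_test = 4.5.
Shadow price of components = 5.5.

5.5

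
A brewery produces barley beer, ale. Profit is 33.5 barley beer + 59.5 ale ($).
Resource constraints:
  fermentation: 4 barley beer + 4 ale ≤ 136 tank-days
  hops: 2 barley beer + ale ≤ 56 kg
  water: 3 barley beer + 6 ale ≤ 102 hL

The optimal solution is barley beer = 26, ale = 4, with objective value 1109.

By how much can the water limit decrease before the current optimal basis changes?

18

Binding constraints: hops, water. The basis is B = [[2,1],[3,6]] with det 9.
Per unit decrease in water, x* moves by d = (0.1111, -0.2222).
The basis stays optimal until ale reaches 0; allowable decrease = 18 hL.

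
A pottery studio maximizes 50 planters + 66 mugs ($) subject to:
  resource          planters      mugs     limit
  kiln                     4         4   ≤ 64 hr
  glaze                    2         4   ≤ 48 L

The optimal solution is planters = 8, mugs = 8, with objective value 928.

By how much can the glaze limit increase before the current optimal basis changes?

Binding constraints: kiln, glaze. The basis is B = [[4,4],[2,4]] with det 8.
Per unit increase in glaze, x* moves by d = (-0.5, 0.5).
The basis stays optimal until planters reaches 0; allowable increase = 16 L.

16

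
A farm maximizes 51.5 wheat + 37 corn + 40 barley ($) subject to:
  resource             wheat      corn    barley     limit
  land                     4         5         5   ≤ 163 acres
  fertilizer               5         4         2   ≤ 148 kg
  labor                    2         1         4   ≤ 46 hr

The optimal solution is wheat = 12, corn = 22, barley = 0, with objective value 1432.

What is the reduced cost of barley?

-3

At the optimum: land uses 158 of 163 (slack = 5); fertilizer uses 148 of 148 (binding); labor uses 46 of 46 (binding).
Since land is not tight, its dual is 0.
From A_Bᵀ y = c: 5·y_fertilizer + 2·y_labor = 51.5; 4·y_fertilizer + 1·y_labor = 37.
This yields shadow prices y_fertilizer = 7.5, y_labor = 7.
Reduced cost of barley: c₃ − yᵀa₃ = 40 − (7.5·2 + 7·4) = 40 − 43 = -3.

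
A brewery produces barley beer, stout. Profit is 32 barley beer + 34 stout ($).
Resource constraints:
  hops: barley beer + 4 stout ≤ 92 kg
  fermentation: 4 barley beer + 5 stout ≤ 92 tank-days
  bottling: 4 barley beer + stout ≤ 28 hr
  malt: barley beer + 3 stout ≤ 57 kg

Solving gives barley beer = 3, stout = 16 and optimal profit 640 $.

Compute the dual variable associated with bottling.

1.5

Check each constraint at x*: hops 67/92 (slack 25); fermentation 92/92 (tight); bottling 28/28 (tight); malt 51/57 (slack 6).
By complementary slackness, y = 0 for the non-binding constraints.
The binding rows give the dual system: 4·y_fermentation + 4·y_bottling = 32 and 5·y_fermentation + 1·y_bottling = 34.
Solving: y_fermentation = 6.5, y_bottling = 1.5.
Shadow price of bottling = 1.5.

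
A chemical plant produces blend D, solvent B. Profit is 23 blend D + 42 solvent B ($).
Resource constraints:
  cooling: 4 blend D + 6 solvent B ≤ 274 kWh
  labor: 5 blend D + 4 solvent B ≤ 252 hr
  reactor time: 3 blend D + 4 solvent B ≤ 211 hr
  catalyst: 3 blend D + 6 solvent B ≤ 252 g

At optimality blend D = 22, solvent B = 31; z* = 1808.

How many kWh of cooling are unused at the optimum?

0

cooling used = 4·22 + 6·31 = 274; slack = 274 − 274 = 0.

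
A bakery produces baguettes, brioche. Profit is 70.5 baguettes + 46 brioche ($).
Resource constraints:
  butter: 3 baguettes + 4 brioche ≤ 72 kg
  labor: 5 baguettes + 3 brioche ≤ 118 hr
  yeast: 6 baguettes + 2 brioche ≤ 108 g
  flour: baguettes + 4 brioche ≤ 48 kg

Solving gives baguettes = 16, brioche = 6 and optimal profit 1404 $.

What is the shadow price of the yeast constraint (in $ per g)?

8

Check each constraint at x*: butter 72/72 (tight); labor 98/118 (slack 20); yeast 108/108 (tight); flour 40/48 (slack 8).
Since labor, flour are not tight, their duals are 0.
Dual feasibility on the basic columns requires 3·y_butter + 6·y_yeast = 70.5, 4·y_butter + 2·y_yeast = 46.
Solving: y_butter = 7.5, y_yeast = 8.
Shadow price of yeast = 8.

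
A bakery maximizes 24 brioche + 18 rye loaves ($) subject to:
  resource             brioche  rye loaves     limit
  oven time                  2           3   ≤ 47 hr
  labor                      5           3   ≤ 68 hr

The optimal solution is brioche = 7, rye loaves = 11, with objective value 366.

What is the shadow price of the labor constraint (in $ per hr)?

4

Both oven time and labor are binding at x*.
The binding rows give the dual system: 2·y_oven time + 5·y_labor = 24 and 3·y_oven time + 3·y_labor = 18.
Solving: y_oven time = 2, y_labor = 4.
Shadow price of labor = 4.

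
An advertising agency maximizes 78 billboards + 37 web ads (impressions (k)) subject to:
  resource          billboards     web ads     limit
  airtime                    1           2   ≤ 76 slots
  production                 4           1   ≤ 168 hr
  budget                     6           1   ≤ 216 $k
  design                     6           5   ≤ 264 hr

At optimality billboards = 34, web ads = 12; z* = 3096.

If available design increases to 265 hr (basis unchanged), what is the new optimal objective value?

3102

Check each constraint at x*: airtime 58/76 (slack 18); production 148/168 (slack 20); budget 216/216 (tight); design 264/264 (tight).
Since airtime, production are not tight, their duals are 0.
Dual feasibility on the basic columns requires 6·y_budget + 6·y_design = 78, 1·y_budget + 5·y_design = 37.
Solving: y_budget = 7, y_design = 6.
Δz = y_design·Δb = 6 × (1) = 6, so new z* = 3096 + 6 = 3102.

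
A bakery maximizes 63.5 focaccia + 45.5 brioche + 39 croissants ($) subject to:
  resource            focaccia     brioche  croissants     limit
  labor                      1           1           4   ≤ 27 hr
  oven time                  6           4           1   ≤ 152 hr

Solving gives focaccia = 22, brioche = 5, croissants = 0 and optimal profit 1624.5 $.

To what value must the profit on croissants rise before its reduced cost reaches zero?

47

Both labor and oven time are binding at x*.
The binding rows give the dual system: 1·y_labor + 6·y_oven time = 63.5 and 1·y_labor + 4·y_oven time = 45.5.
Solving: y_labor = 9.5, y_oven time = 9.
croissants enters the basis when its profit ≥ yᵀa₃ = 9.5·4 + 9·1 = 47.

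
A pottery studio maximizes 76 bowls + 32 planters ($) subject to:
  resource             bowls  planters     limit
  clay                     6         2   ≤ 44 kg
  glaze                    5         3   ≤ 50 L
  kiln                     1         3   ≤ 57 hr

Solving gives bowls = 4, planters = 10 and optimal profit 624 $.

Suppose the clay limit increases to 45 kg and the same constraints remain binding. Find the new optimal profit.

At the optimum: clay uses 44 of 44 (binding); glaze uses 50 of 50 (binding); kiln uses 34 of 57 (slack = 23).
Since kiln is not tight, its dual is 0.
Dual feasibility on the basic columns requires 6·y_clay + 5·y_glaze = 76, 2·y_clay + 3·y_glaze = 32.
→ y_clay = 8.5 and y_glaze = 5.
Δz = y_clay·Δb = 8.5 × (1) = 8.5, so new z* = 624 + 8.5 = 632.5.

632.5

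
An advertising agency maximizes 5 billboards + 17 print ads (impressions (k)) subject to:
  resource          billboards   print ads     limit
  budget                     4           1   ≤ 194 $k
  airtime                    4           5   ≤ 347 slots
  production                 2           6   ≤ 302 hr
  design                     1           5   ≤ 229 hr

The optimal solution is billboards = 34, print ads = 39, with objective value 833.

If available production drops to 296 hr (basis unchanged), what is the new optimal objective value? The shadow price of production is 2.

Δb = -6, so new z* = 833 + (2)·(-6) = 833 − 12 = 821.

821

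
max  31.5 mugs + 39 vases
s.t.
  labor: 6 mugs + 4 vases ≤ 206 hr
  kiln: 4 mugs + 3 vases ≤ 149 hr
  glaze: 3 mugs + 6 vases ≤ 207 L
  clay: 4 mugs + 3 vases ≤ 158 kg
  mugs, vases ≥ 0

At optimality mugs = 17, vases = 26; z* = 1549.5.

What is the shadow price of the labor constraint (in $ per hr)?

At the optimum: labor uses 206 of 206 (binding); kiln uses 146 of 149 (slack = 3); glaze uses 207 of 207 (binding); clay uses 146 of 158 (slack = 12).
Slack constraints have shadow price 0 (complementary slackness).
Dual feasibility on the basic columns requires 6·y_labor + 3·y_glaze = 31.5, 4·y_labor + 6·y_glaze = 39.
→ y_labor = 3 and y_glaze = 4.5.
Shadow price of labor = 3.

3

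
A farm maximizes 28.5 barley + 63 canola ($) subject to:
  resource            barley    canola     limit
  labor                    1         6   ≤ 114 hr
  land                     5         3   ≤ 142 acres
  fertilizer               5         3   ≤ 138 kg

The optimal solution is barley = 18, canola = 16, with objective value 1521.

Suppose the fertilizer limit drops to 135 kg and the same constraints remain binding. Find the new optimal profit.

1509

Check each constraint at x*: labor 114/114 (tight); land 138/142 (slack 4); fertilizer 138/138 (tight).
Since land is not tight, its dual is 0.
Dual feasibility on the basic columns requires 1·y_labor + 5·y_fertilizer = 28.5, 6·y_labor + 3·y_fertilizer = 63.
This yields shadow prices y_labor = 8.5, y_fertilizer = 4.
Δz = y_fertilizer·Δb = 4 × (-3) = -12, so new z* = 1521 − 12 = 1509.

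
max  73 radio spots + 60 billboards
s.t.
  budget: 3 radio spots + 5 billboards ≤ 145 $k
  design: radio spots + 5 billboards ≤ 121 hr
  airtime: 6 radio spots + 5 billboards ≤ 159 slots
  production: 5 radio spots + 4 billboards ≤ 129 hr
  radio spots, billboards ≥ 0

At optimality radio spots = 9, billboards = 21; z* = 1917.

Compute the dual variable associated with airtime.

8

Check each constraint at x*: budget 132/145 (slack 13); design 114/121 (slack 7); airtime 159/159 (tight); production 129/129 (tight).
Slack constraints have shadow price 0 (complementary slackness).
Dual feasibility on the basic columns requires 6·y_airtime + 5·y_production = 73, 5·y_airtime + 4·y_production = 60.
This yields shadow prices y_airtime = 8, y_production = 5.
Shadow price of airtime = 8.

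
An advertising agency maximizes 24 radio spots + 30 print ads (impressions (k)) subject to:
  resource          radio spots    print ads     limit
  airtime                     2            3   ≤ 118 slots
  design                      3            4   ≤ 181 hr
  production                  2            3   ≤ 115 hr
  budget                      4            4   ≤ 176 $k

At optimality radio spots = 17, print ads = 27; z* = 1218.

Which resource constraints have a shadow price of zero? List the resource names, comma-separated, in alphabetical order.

airtime, design

airtime: 115/118 (slack 3)
design: 159/181 (slack 22)
production: 115/115 (binding)
budget: 176/176 (binding)
By complementary slackness, a constraint with positive slack has shadow price 0 → airtime, design.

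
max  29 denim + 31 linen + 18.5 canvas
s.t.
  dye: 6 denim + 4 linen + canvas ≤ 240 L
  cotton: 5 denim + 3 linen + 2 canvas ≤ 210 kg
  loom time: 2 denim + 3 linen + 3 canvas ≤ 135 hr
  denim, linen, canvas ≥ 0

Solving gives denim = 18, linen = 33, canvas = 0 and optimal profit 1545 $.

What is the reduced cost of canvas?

-5

Check each constraint at x*: dye 240/240 (tight); cotton 189/210 (slack 21); loom time 135/135 (tight).
Since cotton is not tight, its dual is 0.
The binding rows give the dual system: 6·y_dye + 2·y_loom time = 29 and 4·y_dye + 3·y_loom time = 31.
→ y_dye = 2.5 and y_loom time = 7.
Reduced cost of canvas: c₃ − yᵀa₃ = 18.5 − (2.5·1 + 7·3) = 18.5 − 23.5 = -5.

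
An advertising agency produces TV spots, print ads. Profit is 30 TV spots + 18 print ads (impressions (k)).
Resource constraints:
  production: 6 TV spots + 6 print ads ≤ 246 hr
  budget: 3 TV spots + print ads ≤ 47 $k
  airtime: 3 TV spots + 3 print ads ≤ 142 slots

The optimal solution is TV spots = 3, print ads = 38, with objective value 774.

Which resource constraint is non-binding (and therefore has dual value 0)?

production: 246/246 (binding)
budget: 47/47 (binding)
airtime: 123/142 (slack 19)
By complementary slackness, a constraint with positive slack has shadow price 0 → airtime.

airtime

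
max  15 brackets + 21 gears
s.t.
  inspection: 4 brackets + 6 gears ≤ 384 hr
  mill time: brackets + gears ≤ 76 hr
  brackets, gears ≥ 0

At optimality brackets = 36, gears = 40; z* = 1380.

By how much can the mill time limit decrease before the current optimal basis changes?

Binding constraints: inspection, mill time. The basis is B = [[4,6],[1,1]] with det -2.
Per unit decrease in mill time, x* moves by d = (-3, 2).
The basis stays optimal until brackets reaches 0; allowable decrease = 12 hr.

12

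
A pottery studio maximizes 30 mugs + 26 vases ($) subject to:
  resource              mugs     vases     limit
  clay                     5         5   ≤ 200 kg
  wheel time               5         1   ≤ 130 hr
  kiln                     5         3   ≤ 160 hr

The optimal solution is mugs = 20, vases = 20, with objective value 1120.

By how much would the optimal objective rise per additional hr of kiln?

Binding: clay and kiln. Non-binding: wheel time (10 unused).
Since wheel time is not tight, its dual is 0.
From A_Bᵀ y = c: 5·y_clay + 5·y_kiln = 30; 5·y_clay + 3·y_kiln = 26.
→ y_clay = 4 and y_kiln = 2.
Shadow price of kiln = 2.

2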